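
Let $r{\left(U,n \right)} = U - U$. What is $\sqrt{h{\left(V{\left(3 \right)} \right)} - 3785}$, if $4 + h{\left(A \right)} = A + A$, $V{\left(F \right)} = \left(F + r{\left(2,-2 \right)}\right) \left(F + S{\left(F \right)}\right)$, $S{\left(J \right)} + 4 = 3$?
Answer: $i \sqrt{3777} \approx 61.457 i$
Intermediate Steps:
$S{\left(J \right)} = -1$ ($S{\left(J \right)} = -4 + 3 = -1$)
$r{\left(U,n \right)} = 0$
$V{\left(F \right)} = F \left(-1 + F\right)$ ($V{\left(F \right)} = \left(F + 0\right) \left(F - 1\right) = F \left(-1 + F\right)$)
$h{\left(A \right)} = -4 + 2 A$ ($h{\left(A \right)} = -4 + \left(A + A\right) = -4 + 2 A$)
$\sqrt{h{\left(V{\left(3 \right)} \right)} - 3785} = \sqrt{\left(-4 + 2 \cdot 3 \left(-1 + 3\right)\right) - 3785} = \sqrt{\left(-4 + 2 \cdot 3 \cdot 2\right) - 3785} = \sqrt{\left(-4 + 2 \cdot 6\right) - 3785} = \sqrt{\left(-4 + 12\right) - 3785} = \sqrt{8 - 3785} = \sqrt{-3777} = i \sqrt{3777}$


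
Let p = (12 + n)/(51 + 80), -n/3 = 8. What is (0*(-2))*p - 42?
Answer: -42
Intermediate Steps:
n = -24 (n = -3*8 = -24)
p = -12/131 (p = (12 - 24)/(51 + 80) = -12/131 ≈ -0.091603)
(0*(-2))*p - 42 = (0*(-2))*(-12/131) - 42 = 0*(-12/131) - 42 = 0 - 42 = -42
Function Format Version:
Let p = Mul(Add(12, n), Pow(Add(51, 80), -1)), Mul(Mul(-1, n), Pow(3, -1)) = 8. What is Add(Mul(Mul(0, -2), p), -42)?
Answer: -42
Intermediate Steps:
n = -24 (n = Mul(-3, 8) = -24)
p = Rational(-12, 131) (p = Mul(Add(12, -24), Pow(Add(51, 80), -1)) = Mul(-12, Pow(131, -1)) = Mul(-12, Rational(1, 131)) = Rational(-12, 131) ≈ -0.091603)
Add(Mul(Mul(0, -2), p), -42) = Add(Mul(Mul(0, -2), Rational(-12, 131)), -42) = Add(Mul(0, Rational(-12, 131)), -42) = Add(0, -42) = -42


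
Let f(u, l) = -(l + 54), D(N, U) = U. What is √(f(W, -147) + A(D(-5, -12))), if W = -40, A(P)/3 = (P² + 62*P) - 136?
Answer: 3*I*√235 ≈ 45.989*I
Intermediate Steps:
A(P) = -408 + 3*P² + 186*P (A(P) = 3*((P² + 62*P) - 136) = 3*(-136 + P² + 62*P) = -408 + 3*P² + 186*P)
f(u, l) = -54 - l (f(u, l) = -(54 + l) = -54 - l)
√(f(W, -147) + A(D(-5, -12))) = √((-54 - 1*(-147)) + (-408 + 3*(-12)² + 186*(-12))) = √((-54 + 147) + (-408 + 3*144 - 2232)) = √(93 + (-408 + 432 - 2232)) = √(93 - 2208) = √(-2115) = 3*I*√235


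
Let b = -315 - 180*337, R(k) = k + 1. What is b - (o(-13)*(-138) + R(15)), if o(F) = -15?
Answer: -63061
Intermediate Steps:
R(k) = 1 + k
b = -60975 (b = -315 - 60660 = -60975)
b - (o(-13)*(-138) + R(15)) = -60975 - (-15*(-138) + (1 + 15)) = -60975 - (2070 + 16) = -60975 - 1*2086 = -60975 - 2086 = -63061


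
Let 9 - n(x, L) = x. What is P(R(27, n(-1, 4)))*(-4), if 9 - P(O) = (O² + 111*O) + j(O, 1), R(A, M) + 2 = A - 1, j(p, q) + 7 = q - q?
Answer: 12896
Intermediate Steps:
j(p, q) = -7 (j(p, q) = -7 + (q - q) = -7 + 0 = -7)
n(x, L) = 9 - x
R(A, M) = -3 + A (R(A, M) = -2 + (A - 1) = -2 + (-1 + A) = -3 + A)
P(O) = 16 - O² - 111*O (P(O) = 9 - ((O² + 111*O) - 7) = 9 - (-7 + O² + 111*O) = 9 + (7 - O² - 111*O) = 16 - O² - 111*O)
P(R(27, n(-1, 4)))*(-4) = (16 - (-3 + 27)² - 111*(-3 + 27))*(-4) = (16 - 1*24² - 111*24)*(-4) = (16 - 1*576 - 2664)*(-4) = (16 - 576 - 2664)*(-4) = -3224*(-4) = 12896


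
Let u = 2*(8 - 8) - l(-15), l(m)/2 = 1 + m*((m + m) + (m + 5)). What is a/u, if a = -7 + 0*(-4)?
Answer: 7/1202 ≈ 0.0058236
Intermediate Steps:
l(m) = 2 + 2*m*(5 + 3*m) (l(m) = 2*(1 + m*((m + m) + (m + 5))) = 2*(1 + m*(2*m + (5 + m))) = 2*(1 + m*(5 + 3*m)) = 2 + 2*m*(5 + 3*m))
a = -7 (a = -7 + 0 = -7)
u = -1202 (u = 2*(8 - 8) - (2 + 6*(-15)² + 10*(-15)) = 2*0 - (2 + 6*225 - 150) = 0 - (2 + 1350 - 150) = 0 - 1*1202 = 0 - 1202 = -1202)
a/u = -7/(-1202) = -7*(-1/1202) = 7/1202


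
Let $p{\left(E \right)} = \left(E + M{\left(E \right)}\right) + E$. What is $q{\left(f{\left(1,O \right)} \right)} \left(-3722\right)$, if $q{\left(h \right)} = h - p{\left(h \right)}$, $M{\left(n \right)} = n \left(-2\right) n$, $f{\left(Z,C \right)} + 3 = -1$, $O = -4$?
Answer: $-133992$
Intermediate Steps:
$f{\left(Z,C \right)} = -4$ ($f{\left(Z,C \right)} = -3 - 1 = -4$)
$M{\left(n \right)} = - 2 n^{2}$ ($M{\left(n \right)} = - 2 n n = - 2 n^{2}$)
$p{\left(E \right)} = - 2 E^{2} + 2 E$ ($p{\left(E \right)} = \left(E - 2 E^{2}\right) + E = - 2 E^{2} + 2 E$)
$q{\left(h \right)} = h - 2 h \left(1 - h\right)$
$q{\left(f{\left(1,O \right)} \right)} \left(-3722\right) = - 4 \left(-1 + 2 \left(-4\right)\right) \left(-3722\right) = - 4 \left(-1 - 8\right) \left(-3722\right) = \left(-4\right) \left(-9\right) \left(-3722\right) = 36 \left(-3722\right) = -133992$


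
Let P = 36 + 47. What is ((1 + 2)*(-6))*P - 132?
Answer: -1626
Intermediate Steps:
P = 83
((1 + 2)*(-6))*P - 132 = ((1 + 2)*(-6))*83 - 132 = (3*(-6))*83 - 132 = -18*83 - 132 = -1494 - 132 = -1626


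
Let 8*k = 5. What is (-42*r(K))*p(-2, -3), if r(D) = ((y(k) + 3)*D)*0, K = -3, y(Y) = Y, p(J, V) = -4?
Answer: 0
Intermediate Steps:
k = 5/8 (k = (1/8)*5 = 5/8 ≈ 0.62500)
r(D) = 0 (r(D) = ((5/8 + 3)*D)*0 = (29*D/8)*0 = 0)
(-42*r(K))*p(-2, -3) = -42*0*(-4) = 0*(-4) = 0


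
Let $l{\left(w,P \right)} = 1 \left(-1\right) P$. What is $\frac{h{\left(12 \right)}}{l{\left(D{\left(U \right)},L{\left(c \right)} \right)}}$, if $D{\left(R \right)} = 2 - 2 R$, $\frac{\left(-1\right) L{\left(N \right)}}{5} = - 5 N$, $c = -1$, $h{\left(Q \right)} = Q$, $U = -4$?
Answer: $\frac{12}{25} \approx 0.48$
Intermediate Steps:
$L{\left(N \right)} = 25 N$ ($L{\left(N \right)} = - 5 \left(- 5 N\right) = 25 N$)
$l{\left(w,P \right)} = - P$
$\frac{h{\left(12 \right)}}{l{\left(D{\left(U \right)},L{\left(c \right)} \right)}} = \frac{12}{\left(-1\right) 25 \left(-1\right)} = \frac{12}{\left(-1\right) \left(-25\right)} = \frac{12}{25}$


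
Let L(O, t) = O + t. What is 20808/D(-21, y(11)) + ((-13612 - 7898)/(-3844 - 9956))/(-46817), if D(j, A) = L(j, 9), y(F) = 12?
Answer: -37343112597/21535820 ≈ -1734.0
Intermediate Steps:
D(j, A) = 9 + j (D(j, A) = j + 9 = 9 + j)
20808/D(-21, y(11)) + ((-13612 - 7898)/(-3844 - 9956))/(-46817) = 20808/(9 - 21) + ((-13612 - 7898)/(-3844 - 9956))/(-46817) = 20808/(-12) - 21510/(-13800)*(-1/46817) = 20808*(-1/12) - 21510*(-1/13800)*(-1/46817) = -1734 + (717/460)*(-1/46817) = -1734 - 717/21535820 = -37343112597/21535820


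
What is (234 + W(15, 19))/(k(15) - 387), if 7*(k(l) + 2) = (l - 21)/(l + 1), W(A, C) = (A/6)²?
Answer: -13454/21787 ≈ -0.61752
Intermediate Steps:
W(A, C) = A²/36 (W(A, C) = (A*(⅙))² = (A/6)² = A²/36)
k(l) = -2 + (-21 + l)/(7*(1 + l)) (k(l) = -2 + ((l - 21)/(l + 1))/7 = -2 + ((-21 + l)/(1 + l))/7 = -2 + (-21 + l)/(7*(1 + l)))
(234 + W(15, 19))/(k(15) - 387) = (234 + (1/36)*15²)/((-35 - 13*15)/(7*(1 + 15)) - 387) = (234 + (1/36)*225)/((⅐)*(-35 - 195)/16 - 387) = (234 + 25/4)/((⅐)*(1/16)*(-230) - 387) = 961/(4*(-115/56 - 387)) = 961/(4*(-21787/56)) = (961/4)*(-56/21787) = -13454/21787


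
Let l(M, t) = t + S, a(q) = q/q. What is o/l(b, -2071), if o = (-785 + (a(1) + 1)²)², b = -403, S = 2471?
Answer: 609961/400 ≈ 1524.9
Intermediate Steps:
a(q) = 1
l(M, t) = 2471 + t (l(M, t) = t + 2471 = 2471 + t)
o = 609961 (o = (-785 + (1 + 1)²)² = (-785 + 2²)² = (-785 + 4)² = (-781)² = 609961)
o/l(b, -2071) = 609961/(2471 - 2071) = 609961/400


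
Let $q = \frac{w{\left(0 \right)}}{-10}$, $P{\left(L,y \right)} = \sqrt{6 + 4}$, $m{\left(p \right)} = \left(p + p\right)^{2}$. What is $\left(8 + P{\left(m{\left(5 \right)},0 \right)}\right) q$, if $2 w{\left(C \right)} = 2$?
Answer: $- \frac{4}{5} - \frac{\sqrt{10}}{10} \approx -1.1162$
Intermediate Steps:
$w{\left(C \right)} = 1$ ($w{\left(C \right)} = \frac{1}{2} \cdot 2 = 1$)
$m{\left(p \right)} = 4 p^{2}$ ($m{\left(p \right)} = \left(2 p\right)^{2} = 4 p^{2}$)
$P{\left(L,y \right)} = \sqrt{10}$
$q = - \frac{1}{10}$ ($q = 1 \frac{1}{-10} = 1 \left(- \frac{1}{10}\right) = - \frac{1}{10} \approx -0.1$)
$\left(8 + P{\left(m{\left(5 \right)},0 \right)}\right) q = \left(8 + \sqrt{10}\right) \left(- \frac{1}{10}\right) = - \frac{4}{5} - \frac{\sqrt{10}}{10}$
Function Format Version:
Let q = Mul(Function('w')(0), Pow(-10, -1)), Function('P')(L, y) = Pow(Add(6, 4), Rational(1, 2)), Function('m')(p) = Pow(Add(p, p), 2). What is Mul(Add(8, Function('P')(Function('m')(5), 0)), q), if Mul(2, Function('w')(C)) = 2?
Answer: Add(Rational(-4, 5), Mul(Rational(-1, 10), Pow(10, Rational(1, 2)))) ≈ -1.1162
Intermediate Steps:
Function('w')(C) = 1 (Function('w')(C) = Mul(Rational(1, 2), 2) = 1)
Function('m')(p) = Mul(4, Pow(p, 2)) (Function('m')(p) = Pow(Mul(2, p), 2) = Mul(4, Pow(p, 2)))
Function('P')(L, y) = Pow(10, Rational(1, 2))
q = Rational(-1, 10) (q = Mul(1, Pow(-10, -1)) = Mul(1, Rational(-1, 10)) = Rational(-1, 10) ≈ -0.10000)
Mul(Add(8, Function('P')(Function('m')(5), 0)), q) = Mul(Add(8, Pow(10, Rational(1, 2))), Rational(-1, 10)) = Add(Rational(-4, 5), Mul(Rational(-1, 10), Pow(10, Rational(1, 2))))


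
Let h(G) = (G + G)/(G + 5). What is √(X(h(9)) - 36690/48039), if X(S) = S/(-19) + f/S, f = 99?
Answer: √345481286186554/2129729 ≈ 8.7275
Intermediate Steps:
h(G) = 2*G/(5 + G) (h(G) = (2*G)/(5 + G) = 2*G/(5 + G))
X(S) = 99/S - S/19 (X(S) = S/(-19) + 99/S = S*(-1/19) + 99/S = -S/19 + 99/S = 99/S - S/19)
√(X(h(9)) - 36690/48039) = √((99/((2*9/(5 + 9))) - 2*9/(19*(5 + 9))) - 36690/48039) = √((99/((2*9/14)) - 2*9/(19*14)) - 36690*1/48039) = √((99/((2*9*(1/14))) - 2*9/(19*14)) - 12230/16013) = √((99/(9/7) - 1/19*9/7) - 12230/16013) = √((99*(7/9) - 9/133) - 12230/16013) = √((77 - 9/133) - 12230/16013) = √(10232/133 - 12230/16013) = √(162218426/2129729) = √345481286186554/2129729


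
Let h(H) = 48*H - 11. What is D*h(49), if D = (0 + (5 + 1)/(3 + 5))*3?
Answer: 21069/4 ≈ 5267.3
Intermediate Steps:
h(H) = -11 + 48*H
D = 9/4 (D = (0 + 6/8)*3 = (0 + 6*(⅛))*3 = (0 + ¾)*3 = (¾)*3 = 9/4 ≈ 2.2500)
D*h(49) = 9*(-11 + 48*49)/4 = 9*(-11 + 2352)/4 = (9/4)*2341 = 21069/4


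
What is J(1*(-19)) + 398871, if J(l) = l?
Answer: 398852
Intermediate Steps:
J(1*(-19)) + 398871 = 1*(-19) + 398871 = -19 + 398871 = 398852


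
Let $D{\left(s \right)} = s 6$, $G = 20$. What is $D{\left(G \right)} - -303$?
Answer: $423$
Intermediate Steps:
$D{\left(s \right)} = 6 s$
$D{\left(G \right)} - -303 = 6 \cdot 20 - -303 = 120 + 303 = 423$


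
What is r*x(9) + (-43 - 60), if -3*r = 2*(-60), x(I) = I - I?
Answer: -103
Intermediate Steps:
x(I) = 0
r = 40 (r = -2*(-60)/3 = -⅓*(-120) = 40)
r*x(9) + (-43 - 60) = 40*0 + (-43 - 60) = 0 - 103 = -103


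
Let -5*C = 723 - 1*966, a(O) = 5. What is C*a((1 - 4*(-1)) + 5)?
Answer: 243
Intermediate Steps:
C = 243/5 (C = -(723 - 1*966)/5 = -(723 - 966)/5 = -⅕*(-243) = 243/5 ≈ 48.600)
C*a((1 - 4*(-1)) + 5) = (243/5)*5 = 243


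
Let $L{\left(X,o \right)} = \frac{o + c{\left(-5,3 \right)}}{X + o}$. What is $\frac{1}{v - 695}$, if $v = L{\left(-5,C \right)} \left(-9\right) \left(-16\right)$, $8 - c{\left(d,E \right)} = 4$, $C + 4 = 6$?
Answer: $- \frac{1}{983} \approx -0.0010173$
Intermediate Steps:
$C = 2$ ($C = -4 + 6 = 2$)
$c{\left(d,E \right)} = 4$ ($c{\left(d,E \right)} = 8 - 4 = 4$)
$L{\left(X,o \right)} = \frac{4 + o}{X + o}$ ($L{\left(X,o \right)} = \frac{o + 4}{X + o} = \frac{4 + o}{X + o}$)
$v = -288$ ($v = \frac{4 + 2}{-5 + 2} \left(-9\right) \left(-16\right) = \frac{1}{-3} \cdot 6 \left(-9\right) \left(-16\right) = \left(- \frac{1}{3}\right) 6 \left(-9\right) \left(-16\right) = \left(-2\right) \left(-9\right) \left(-16\right) = 18 \left(-16\right) = -288$)
$\frac{1}{v - 695} = \frac{1}{-288 - 695} = \frac{1}{-983} = - \frac{1}{983}$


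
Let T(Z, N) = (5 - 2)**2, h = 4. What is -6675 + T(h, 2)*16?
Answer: -6531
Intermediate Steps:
T(Z, N) = 9 (T(Z, N) = 3**2 = 9)
-6675 + T(h, 2)*16 = -6675 + 9*16 = -6675 + 144 = -6531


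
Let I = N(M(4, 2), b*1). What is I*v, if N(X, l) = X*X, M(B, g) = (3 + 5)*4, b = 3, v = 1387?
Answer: 1420288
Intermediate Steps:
M(B, g) = 32 (M(B, g) = 8*4 = 32)
N(X, l) = X²
I = 1024 (I = 32² = 1024)
I*v = 1024*1387 = 1420288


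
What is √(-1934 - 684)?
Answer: I*√2618 ≈ 51.166*I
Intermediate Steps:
√(-1934 - 684) = √(-2618) = I*√2618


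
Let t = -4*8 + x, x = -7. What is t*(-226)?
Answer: 8814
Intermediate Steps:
t = -39 (t = -4*8 - 7 = -32 - 7 = -39)
t*(-226) = -39*(-226) = 8814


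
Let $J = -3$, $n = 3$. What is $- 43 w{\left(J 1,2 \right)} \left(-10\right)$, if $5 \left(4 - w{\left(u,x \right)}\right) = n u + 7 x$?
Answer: $1290$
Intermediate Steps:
$w{\left(u,x \right)} = 4 - \frac{7 x}{5} - \frac{3 u}{5}$ ($w{\left(u,x \right)} = 4 - \frac{3 u + 7 x}{5} = 4 - \left(\frac{3 u}{5} + \frac{7 x}{5}\right) = 4 - \frac{7 x}{5} - \frac{3 u}{5}$)
$- 43 w{\left(J 1,2 \right)} \left(-10\right) = - 43 \left(4 - \frac{14}{5} - \frac{3 \left(\left(-3\right) 1\right)}{5}\right) \left(-10\right) = - 43 \left(4 - \frac{14}{5} - - \frac{9}{5}\right) \left(-10\right) = - 43 \left(4 - \frac{14}{5} + \frac{9}{5}\right) \left(-10\right) = \left(-43\right) 3 \left(-10\right) = \left(-129\right) \left(-10\right) = 1290$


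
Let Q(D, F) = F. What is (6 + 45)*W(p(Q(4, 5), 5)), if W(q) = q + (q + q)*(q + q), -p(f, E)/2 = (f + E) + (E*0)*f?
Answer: 80580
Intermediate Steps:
p(f, E) = -2*E - 2*f (p(f, E) = -2*((f + E) + (E*0)*f) = -2*((E + f) + 0*f) = -2*((E + f) + 0) = -2*(E + f) = -2*E - 2*f)
W(q) = q + 4*q**2 (W(q) = q + (2*q)*(2*q) = q + 4*q**2)
(6 + 45)*W(p(Q(4, 5), 5)) = (6 + 45)*((-2*5 - 2*5)*(1 + 4*(-2*5 - 2*5))) = 51*((-10 - 10)*(1 + 4*(-10 - 10))) = 51*(-20*(1 + 4*(-20))) = 51*(-20*(1 - 80)) = 51*(-20*(-79)) = 51*1580 = 80580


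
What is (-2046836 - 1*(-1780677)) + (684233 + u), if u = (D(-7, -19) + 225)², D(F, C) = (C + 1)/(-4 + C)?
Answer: 248128395/529 ≈ 4.6905e+5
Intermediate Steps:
D(F, C) = (1 + C)/(-4 + C)
u = 26967249/529 (u = ((1 - 19)/(-4 - 19) + 225)² = (-18/(-23) + 225)² = (-1/23*(-18) + 225)² = (18/23 + 225)² = (5193/23)² = 26967249/529 ≈ 50978.)
(-2046836 - 1*(-1780677)) + (684233 + u) = (-2046836 - 1*(-1780677)) + (684233 + 26967249/529) = (-2046836 + 1780677) + 388926506/529 = -266159 + 388926506/529 = 248128395/529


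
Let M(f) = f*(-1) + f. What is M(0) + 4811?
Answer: 4811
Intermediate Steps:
M(f) = 0 (M(f) = -f + f = 0)
M(0) + 4811 = 0 + 4811 = 4811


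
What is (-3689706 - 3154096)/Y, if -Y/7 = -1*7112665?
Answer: -977686/7112665 ≈ -0.13746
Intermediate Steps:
Y = 49788655 (Y = -(-7)*7112665 = -7*(-7112665) = 49788655)
(-3689706 - 3154096)/Y = (-3689706 - 3154096)/49788655 = -6843802*1/49788655 = -977686/7112665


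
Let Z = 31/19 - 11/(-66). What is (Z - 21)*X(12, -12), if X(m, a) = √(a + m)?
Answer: 0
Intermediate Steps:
Z = 205/114 (Z = 31*(1/19) - 11*(-1/66) = 31/19 + ⅙ = 205/114 ≈ 1.7982)
(Z - 21)*X(12, -12) = (205/114 - 21)*√(-12 + 12) = -2189*√0/114 = -2189/114*0 = 0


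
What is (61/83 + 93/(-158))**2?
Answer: 3682561/171976996 ≈ 0.021413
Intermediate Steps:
(61/83 + 93/(-158))**2 = (61*(1/83) + 93*(-1/158))**2 = (61/83 - 93/158)**2 = (1919/13114)**2 = 3682561/171976996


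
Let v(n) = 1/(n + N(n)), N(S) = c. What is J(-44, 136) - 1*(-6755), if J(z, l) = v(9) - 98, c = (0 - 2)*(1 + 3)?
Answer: 6658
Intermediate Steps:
c = -8 (c = -2*4 = -8)
N(S) = -8
v(n) = 1/(-8 + n) (v(n) = 1/(n - 8) = 1/(-8 + n))
J(z, l) = -97 (J(z, l) = 1/(-8 + 9) - 98 = 1/1 - 98 = 1 - 98 = -97)
J(-44, 136) - 1*(-6755) = -97 - 1*(-6755) = -97 + 6755 = 6658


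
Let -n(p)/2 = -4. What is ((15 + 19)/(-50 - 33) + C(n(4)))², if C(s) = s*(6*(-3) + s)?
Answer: 44542276/6889 ≈ 6465.7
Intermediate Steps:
n(p) = 8 (n(p) = -2*(-4) = 8)
C(s) = s*(-18 + s)
((15 + 19)/(-50 - 33) + C(n(4)))² = ((15 + 19)/(-50 - 33) + 8*(-18 + 8))² = (34/(-83) + 8*(-10))² = (34*(-1/83) - 80)² = (-34/83 - 80)² = (-6674/83)² = 44542276/6889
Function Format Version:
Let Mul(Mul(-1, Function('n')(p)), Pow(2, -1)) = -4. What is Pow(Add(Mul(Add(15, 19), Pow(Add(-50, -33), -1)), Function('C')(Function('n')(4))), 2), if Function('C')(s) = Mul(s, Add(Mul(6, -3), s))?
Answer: Rational(44542276, 6889) ≈ 6465.7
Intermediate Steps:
Function('n')(p) = 8 (Function('n')(p) = Mul(-2, -4) = 8)
Function('C')(s) = Mul(s, Add(-18, s))
Pow(Add(Mul(Add(15, 19), Pow(Add(-50, -33), -1)), Function('C')(Function('n')(4))), 2) = Pow(Add(Mul(Add(15, 19), Pow(Add(-50, -33), -1)), Mul(8, Add(-18, 8))), 2) = Pow(Add(Mul(34, Pow(-83, -1)), Mul(8, -10)), 2) = Pow(Add(Mul(34, Rational(-1, 83)), -80), 2) = Pow(Add(Rational(-34, 83), -80), 2) = Pow(Rational(-6674, 83), 2) = Rational(44542276, 6889)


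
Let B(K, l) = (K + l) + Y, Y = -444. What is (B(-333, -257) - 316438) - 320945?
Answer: -638417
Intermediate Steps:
B(K, l) = -444 + K + l (B(K, l) = (K + l) - 444 = -444 + K + l)
(B(-333, -257) - 316438) - 320945 = ((-444 - 333 - 257) - 316438) - 320945 = (-1034 - 316438) - 320945 = -317472 - 320945 = -638417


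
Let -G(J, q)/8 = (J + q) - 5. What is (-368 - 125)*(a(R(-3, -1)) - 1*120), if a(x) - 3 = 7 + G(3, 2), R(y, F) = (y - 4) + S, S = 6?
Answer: 54230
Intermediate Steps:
R(y, F) = 2 + y (R(y, F) = (y - 4) + 6 = (-4 + y) + 6 = 2 + y)
G(J, q) = 40 - 8*J - 8*q (G(J, q) = -8*((J + q) - 5) = -8*(-5 + J + q) = 40 - 8*J - 8*q)
a(x) = 10 (a(x) = 3 + (7 + (40 - 8*3 - 8*2)) = 3 + (7 + (40 - 24 - 16)) = 3 + (7 + 0) = 3 + 7 = 10)
(-368 - 125)*(a(R(-3, -1)) - 1*120) = (-368 - 125)*(10 - 1*120) = -493*(10 - 120) = -493*(-110) = 54230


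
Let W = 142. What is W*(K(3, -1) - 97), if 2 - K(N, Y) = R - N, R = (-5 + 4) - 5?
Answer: -12212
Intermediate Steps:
R = -6 (R = -1 - 5 = -6)
K(N, Y) = 8 + N (K(N, Y) = 2 - (-6 - N) = 2 + (6 + N) = 8 + N)
W*(K(3, -1) - 97) = 142*((8 + 3) - 97) = 142*(11 - 97) = 142*(-86) = -12212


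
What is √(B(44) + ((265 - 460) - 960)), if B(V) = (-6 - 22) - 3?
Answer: I*√1186 ≈ 34.438*I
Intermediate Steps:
B(V) = -31 (B(V) = -28 - 3 = -31)
√(B(44) + ((265 - 460) - 960)) = √(-31 + ((265 - 460) - 960)) = √(-31 + (-195 - 960)) = √(-31 - 1155) = √(-1186) = I*√1186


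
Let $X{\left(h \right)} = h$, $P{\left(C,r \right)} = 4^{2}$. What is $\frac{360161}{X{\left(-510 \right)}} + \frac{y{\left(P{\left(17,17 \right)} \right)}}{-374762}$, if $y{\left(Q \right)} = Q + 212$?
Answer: $- \frac{67487386481}{95564310} \approx -706.2$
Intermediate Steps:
$P{\left(C,r \right)} = 16$
$y{\left(Q \right)} = 212 + Q$
$\frac{360161}{X{\left(-510 \right)}} + \frac{y{\left(P{\left(17,17 \right)} \right)}}{-374762} = \frac{360161}{-510} + \frac{212 + 16}{-374762} = 360161 \left(- \frac{1}{510}\right) + 228 \left(- \frac{1}{374762}\right) = - \frac{360161}{510} - \frac{114}{187381} = - \frac{67487386481}{95564310}$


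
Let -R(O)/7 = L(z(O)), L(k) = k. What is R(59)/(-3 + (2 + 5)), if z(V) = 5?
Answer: -35/4 ≈ -8.7500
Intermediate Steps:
R(O) = -35 (R(O) = -7*5 = -35)
R(59)/(-3 + (2 + 5)) = -35/(-3 + (2 + 5)) = -35/(-3 + 7) = -35/4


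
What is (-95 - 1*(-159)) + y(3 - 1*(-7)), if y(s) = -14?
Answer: 50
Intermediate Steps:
(-95 - 1*(-159)) + y(3 - 1*(-7)) = (-95 - 1*(-159)) - 14 = (-95 + 159) - 14 = 64 - 14 = 50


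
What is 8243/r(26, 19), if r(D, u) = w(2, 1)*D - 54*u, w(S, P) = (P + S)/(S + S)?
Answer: -16486/2013 ≈ -8.1898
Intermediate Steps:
w(S, P) = (P + S)/(2*S) (w(S, P) = (P + S)/((2*S)) = (P + S)*(1/(2*S)) = (P + S)/(2*S))
r(D, u) = -54*u + 3*D/4 (r(D, u) = ((½)*(1 + 2)/2)*D - 54*u = ((½)*(½)*3)*D - 54*u = 3*D/4 - 54*u = -54*u + 3*D/4)
8243/r(26, 19) = 8243/(-54*19 + (¾)*26) = 8243/(-1026 + 39/2) = 8243/(-2013/2) = 8243*(-2/2013) = -16486/2013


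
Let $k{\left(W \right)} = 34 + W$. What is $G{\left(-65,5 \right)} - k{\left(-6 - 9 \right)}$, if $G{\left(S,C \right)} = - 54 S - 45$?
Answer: $3446$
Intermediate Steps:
$G{\left(S,C \right)} = -45 - 54 S$
$G{\left(-65,5 \right)} - k{\left(-6 - 9 \right)} = \left(-45 - -3510\right) - \left(34 - 15\right) = \left(-45 + 3510\right) - \left(34 - 15\right) = 3465 - 19 = 3446$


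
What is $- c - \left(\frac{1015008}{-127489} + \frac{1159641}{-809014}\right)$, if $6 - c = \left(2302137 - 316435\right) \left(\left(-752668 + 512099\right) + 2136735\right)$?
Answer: $\frac{388346307391055412936557}{103140385846} \approx 3.7652 \cdot 10^{12}$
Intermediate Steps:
$c = -3765220618526$ ($c = 6 - \left(2302137 - 316435\right) \left(\left(-752668 + 512099\right) + 2136735\right) = 6 - 1985702 \left(-240569 + 2136735\right) = 6 - 1985702 \cdot 1896166 = 6 - 3765220618532 = -3765220618526$)
$- c - \left(\frac{1015008}{-127489} + \frac{1159641}{-809014}\right) = \left(-1\right) \left(-3765220618526\right) - \left(\frac{1015008}{-127489} + \frac{1159641}{-809014}\right) = 3765220618526 - \left(1015008 \left(- \frac{1}{127489}\right) + 1159641 \left(- \frac{1}{809014}\right)\right) = 3765220618526 - \left(- \frac{1015008}{127489} - \frac{1159641}{809014}\right) = 3765220618526 - - \frac{968997153561}{103140385846} = 3765220618526 + \frac{968997153561}{103140385846} = \frac{388346307391055412936557}{103140385846}$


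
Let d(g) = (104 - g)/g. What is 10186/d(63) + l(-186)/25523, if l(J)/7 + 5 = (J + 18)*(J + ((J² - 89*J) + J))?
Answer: 13930255031/1046443 ≈ 13312.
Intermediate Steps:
d(g) = (104 - g)/g
l(J) = -35 + 7*(18 + J)*(J² - 87*J) (l(J) = -35 + 7*((J + 18)*(J + ((J² - 89*J) + J))) = -35 + 7*((18 + J)*(J + (J² - 88*J))) = -35 + 7*((18 + J)*(J² - 87*J)) = -35 + 7*(18 + J)*(J² - 87*J))
10186/d(63) + l(-186)/25523 = 10186/(((104 - 1*63)/63)) + (-35 - 10962*(-186) - 483*(-186)² + 7*(-186)³)/25523 = 10186/(((104 - 63)/63)) + (-35 + 2038932 - 483*34596 + 7*(-6434856))*(1/25523) = 10186/(((1/63)*41)) + (-35 + 2038932 - 16709868 - 45043992)*(1/25523) = 10186/(41/63) - 59714963*1/25523 = 10186*(63/41) - 59714963/25523 = 641718/41 - 59714963/25523 = 13930255031/1046443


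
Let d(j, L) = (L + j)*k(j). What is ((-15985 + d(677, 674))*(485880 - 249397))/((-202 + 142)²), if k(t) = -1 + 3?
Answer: -3141203689/3600 ≈ -8.7256e+5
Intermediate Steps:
k(t) = 2
d(j, L) = 2*L + 2*j (d(j, L) = (L + j)*2 = 2*L + 2*j)
((-15985 + d(677, 674))*(485880 - 249397))/((-202 + 142)²) = ((-15985 + (2*674 + 2*677))*(485880 - 249397))/((-202 + 142)²) = ((-15985 + (1348 + 1354))*236483)/((-60)²) = ((-15985 + 2702)*236483)/3600 = -13283*236483*(1/3600) = -3141203689*1/3600 = -3141203689/3600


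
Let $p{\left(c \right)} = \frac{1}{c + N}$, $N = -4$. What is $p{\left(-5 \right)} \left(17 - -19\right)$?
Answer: $-4$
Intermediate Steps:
$p{\left(c \right)} = \frac{1}{-4 + c}$ ($p{\left(c \right)} = \frac{1}{c - 4} = \frac{1}{-4 + c}$)
$p{\left(-5 \right)} \left(17 - -19\right) = \frac{17 - -19}{-4 - 5} = \frac{17 + 19}{-9} = \left(- \frac{1}{9}\right) 36 = -4$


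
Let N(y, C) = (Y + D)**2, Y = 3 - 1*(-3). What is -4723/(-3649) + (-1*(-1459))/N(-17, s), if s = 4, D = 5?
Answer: 5895374/441529 ≈ 13.352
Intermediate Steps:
Y = 6 (Y = 3 + 3 = 6)
N(y, C) = 121 (N(y, C) = (6 + 5)**2 = 11**2 = 121)
-4723/(-3649) + (-1*(-1459))/N(-17, s) = -4723/(-3649) - 1*(-1459)/121 = -4723*(-1/3649) + 1459*(1/121) = 4723/3649 + 1459/121 = 5895374/441529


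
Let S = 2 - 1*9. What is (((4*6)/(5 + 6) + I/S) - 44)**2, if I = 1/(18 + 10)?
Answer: 8130809241/4648336 ≈ 1749.2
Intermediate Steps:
S = -7 (S = 2 - 9 = -7)
I = 1/28 ≈ 0.035714
(((4*6)/(5 + 6) + I/S) - 44)**2 = (((4*6)/(5 + 6) + (1/28)/(-7)) - 44)**2 = ((24/11 + (1/28)*(-1/7)) - 44)**2 = ((24*(1/11) - 1/196) - 44)**2 = ((24/11 - 1/196) - 44)**2 = (4693/2156 - 44)**2 = (-90171/2156)**2 = 8130809241/4648336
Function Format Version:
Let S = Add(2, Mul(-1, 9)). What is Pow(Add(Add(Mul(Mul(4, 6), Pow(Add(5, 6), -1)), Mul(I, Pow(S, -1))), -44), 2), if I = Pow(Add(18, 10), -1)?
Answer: Rational(8130809241, 4648336) ≈ 1749.2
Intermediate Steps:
S = -7 (S = Add(2, -9) = -7)
I = Rational(1, 28) (I = Pow(28, -1) = Rational(1, 28) ≈ 0.035714)
Pow(Add(Add(Mul(Mul(4, 6), Pow(Add(5, 6), -1)), Mul(I, Pow(S, -1))), -44), 2) = Pow(Add(Add(Mul(Mul(4, 6), Pow(Add(5, 6), -1)), Mul(Rational(1, 28), Pow(-7, -1))), -44), 2) = Pow(Add(Add(Mul(24, Pow(11, -1)), Mul(Rational(1, 28), Rational(-1, 7))), -44), 2) = Pow(Add(Add(Mul(24, Rational(1, 11)), Rational(-1, 196)), -44), 2) = Pow(Add(Add(Rational(24, 11), Rational(-1, 196)), -44), 2) = Pow(Add(Rational(4693, 2156), -44), 2) = Pow(Rational(-90171, 2156), 2) = Rational(8130809241, 4648336)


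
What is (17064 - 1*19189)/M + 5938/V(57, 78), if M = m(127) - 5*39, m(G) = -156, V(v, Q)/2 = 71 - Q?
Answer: -1027244/2457 ≈ -418.09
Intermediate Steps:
V(v, Q) = 142 - 2*Q (V(v, Q) = 2*(71 - Q) = 142 - 2*Q)
M = -351 (M = -156 - 5*39 = -156 - 195 = -351)
(17064 - 1*19189)/M + 5938/V(57, 78) = (17064 - 1*19189)/(-351) + 5938/(142 - 2*78) = (17064 - 19189)*(-1/351) + 5938/(142 - 156) = -2125*(-1/351) + 5938/(-14) = 2125/351 + 5938*(-1/14) = 2125/351 - 2969/7 = -1027244/2457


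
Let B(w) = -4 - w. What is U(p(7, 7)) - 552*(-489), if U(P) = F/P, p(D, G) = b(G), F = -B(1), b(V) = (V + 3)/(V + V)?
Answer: 269935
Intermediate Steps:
b(V) = (3 + V)/(2*V) (b(V) = (3 + V)/((2*V)) = (3 + V)*(1/(2*V)) = (3 + V)/(2*V))
F = 5 (F = -(-4 - 1*1) = -(-4 - 1) = -1*(-5) = 5)
p(D, G) = (3 + G)/(2*G)
U(P) = 5/P
U(p(7, 7)) - 552*(-489) = 5/(((½)*(3 + 7)/7)) - 552*(-489) = 5/(((½)*(⅐)*10)) + 269928 = 5/(5/7) + 269928 = 5*(7/5) + 269928 = 7 + 269928 = 269935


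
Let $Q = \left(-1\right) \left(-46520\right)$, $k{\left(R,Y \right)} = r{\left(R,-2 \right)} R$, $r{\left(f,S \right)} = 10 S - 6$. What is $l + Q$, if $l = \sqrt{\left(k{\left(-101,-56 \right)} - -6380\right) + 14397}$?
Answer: $46520 + \sqrt{23403} \approx 46673.0$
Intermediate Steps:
$r{\left(f,S \right)} = -6 + 10 S$
$k{\left(R,Y \right)} = - 26 R$ ($k{\left(R,Y \right)} = \left(-6 + 10 \left(-2\right)\right) R = \left(-6 - 20\right) R = - 26 R$)
$Q = 46520$
$l = \sqrt{23403}$ ($l = \sqrt{\left(\left(-26\right) \left(-101\right) - -6380\right) + 14397} = \sqrt{\left(2626 + 6380\right) + 14397} = \sqrt{9006 + 14397} = \sqrt{23403} \approx 152.98$)
$l + Q = \sqrt{23403} + 46520 = 46520 + \sqrt{23403}$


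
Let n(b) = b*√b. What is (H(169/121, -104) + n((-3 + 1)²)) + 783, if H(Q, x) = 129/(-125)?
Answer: 98746/125 ≈ 789.97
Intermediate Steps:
H(Q, x) = -129/125 (H(Q, x) = 129*(-1/125) = -129/125)
n(b) = b^(3/2)
(H(169/121, -104) + n((-3 + 1)²)) + 783 = (-129/125 + ((-3 + 1)²)^(3/2)) + 783 = (-129/125 + ((-2)²)^(3/2)) + 783 = (-129/125 + 4^(3/2)) + 783 = (-129/125 + 8) + 783 = 871/125 + 783 = 98746/125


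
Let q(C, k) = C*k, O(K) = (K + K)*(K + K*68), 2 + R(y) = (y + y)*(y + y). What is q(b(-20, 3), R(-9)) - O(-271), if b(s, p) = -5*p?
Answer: -10139688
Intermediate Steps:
R(y) = -2 + 4*y² (R(y) = -2 + (y + y)*(y + y) = -2 + (2*y)*(2*y) = -2 + 4*y²)
O(K) = 138*K² (O(K) = (2*K)*(K + 68*K) = (2*K)*(69*K) = 138*K²)
q(b(-20, 3), R(-9)) - O(-271) = (-5*3)*(-2 + 4*(-9)²) - 138*(-271)² = -15*(-2 + 4*81) - 138*73441 = -15*(-2 + 324) - 1*10134858 = -15*322 - 10134858 = -4830 - 10134858 = -10139688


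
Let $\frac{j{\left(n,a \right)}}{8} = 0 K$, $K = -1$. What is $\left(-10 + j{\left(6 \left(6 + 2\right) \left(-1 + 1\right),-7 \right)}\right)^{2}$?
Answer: $100$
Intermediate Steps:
$j{\left(n,a \right)} = 0$ ($j{\left(n,a \right)} = 8 \cdot 0 \left(-1\right) = 8 \cdot 0 = 0$)
$\left(-10 + j{\left(6 \left(6 + 2\right) \left(-1 + 1\right),-7 \right)}\right)^{2} = \left(-10 + 0\right)^{2} = \left(-10\right)^{2} = 100$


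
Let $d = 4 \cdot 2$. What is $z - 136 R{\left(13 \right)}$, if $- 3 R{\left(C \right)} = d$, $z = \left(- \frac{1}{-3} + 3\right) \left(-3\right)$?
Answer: $\frac{1058}{3} \approx 352.67$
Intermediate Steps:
$z = -10$ ($z = \left(\left(-1\right) \left(- \frac{1}{3}\right) + 3\right) \left(-3\right) = \left(\frac{1}{3} + 3\right) \left(-3\right) = \frac{10}{3} \left(-3\right) = -10$)
$d = 8$
$R{\left(C \right)} = - \frac{8}{3}$ ($R{\left(C \right)} = \left(- \frac{1}{3}\right) 8 = - \frac{8}{3}$)
$z - 136 R{\left(13 \right)} = -10 - - \frac{1088}{3} = -10 + \frac{1088}{3} = \frac{1058}{3}$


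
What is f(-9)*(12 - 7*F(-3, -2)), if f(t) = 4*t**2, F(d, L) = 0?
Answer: 3888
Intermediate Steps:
f(-9)*(12 - 7*F(-3, -2)) = (4*(-9)**2)*(12 - 7*0) = (4*81)*(12 + 0) = 324*12 = 3888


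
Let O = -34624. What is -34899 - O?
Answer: -275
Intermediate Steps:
-34899 - O = -34899 - 1*(-34624) = -34899 + 34624 = -275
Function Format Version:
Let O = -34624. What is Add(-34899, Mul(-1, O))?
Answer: -275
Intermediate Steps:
Add(-34899, Mul(-1, O)) = Add(-34899, Mul(-1, -34624)) = Add(-34899, 34624) = -275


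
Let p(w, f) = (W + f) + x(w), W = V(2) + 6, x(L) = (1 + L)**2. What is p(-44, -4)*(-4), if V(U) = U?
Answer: -7412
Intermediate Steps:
W = 8 (W = 2 + 6 = 8)
p(w, f) = 8 + f + (1 + w)**2 (p(w, f) = (8 + f) + (1 + w)**2 = 8 + f + (1 + w)**2)
p(-44, -4)*(-4) = (8 - 4 + (1 - 44)**2)*(-4) = (8 - 4 + (-43)**2)*(-4) = (8 - 4 + 1849)*(-4) = 1853*(-4) = -7412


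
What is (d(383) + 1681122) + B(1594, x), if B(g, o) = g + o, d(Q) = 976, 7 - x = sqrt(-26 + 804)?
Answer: 1683699 - sqrt(778) ≈ 1.6837e+6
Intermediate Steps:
x = 7 - sqrt(778) (x = 7 - sqrt(-26 + 804) = 7 - sqrt(778) ≈ -20.893)
(d(383) + 1681122) + B(1594, x) = (976 + 1681122) + (1594 + (7 - sqrt(778))) = 1682098 + (1601 - sqrt(778)) = 1683699 - sqrt(778)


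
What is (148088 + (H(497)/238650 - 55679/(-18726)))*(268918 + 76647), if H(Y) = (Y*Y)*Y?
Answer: 3824894785527982177/74482665 ≈ 5.1353e+10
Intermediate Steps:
H(Y) = Y³ (H(Y) = Y²*Y = Y³)
(148088 + (H(497)/238650 - 55679/(-18726)))*(268918 + 76647) = (148088 + (497³/238650 - 55679/(-18726)))*(268918 + 76647) = (148088 + (122763473*(1/238650) - 55679*(-1/18726)))*345565 = (148088 + (122763473/238650 + 55679/18726))*345565 = (148088 + 192679715729/372413325)*345565 = (55342624188329/372413325)*345565 = 3824894785527982177/74482665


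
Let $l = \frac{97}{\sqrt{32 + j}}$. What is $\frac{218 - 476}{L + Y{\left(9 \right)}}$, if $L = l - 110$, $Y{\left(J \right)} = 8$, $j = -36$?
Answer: $\frac{105264}{51025} - \frac{50052 i}{51025} \approx 2.063 - 0.98093 i$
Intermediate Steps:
$l = - \frac{97 i}{2}$ ($l = \frac{97}{\sqrt{32 - 36}} = \frac{97}{\sqrt{-4}} = \frac{97}{2 i} = 97 \left(- \frac{i}{2}\right) = - \frac{97 i}{2} \approx - 48.5 i$)
$L = -110 - \frac{97 i}{2}$ ($L = - \frac{97 i}{2} - 110 = -110 - \frac{97 i}{2} \approx -110.0 - 48.5 i$)
$\frac{218 - 476}{L + Y{\left(9 \right)}} = \frac{218 - 476}{\left(-110 - \frac{97 i}{2}\right) + 8} = - \frac{258}{-102 - \frac{97 i}{2}} = - 258 \frac{4 \left(-102 + \frac{97 i}{2}\right)}{51025} = - \frac{1032 \left(-102 + \frac{97 i}{2}\right)}{51025}$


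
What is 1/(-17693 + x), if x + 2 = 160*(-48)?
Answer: -1/25375 ≈ -3.9409e-5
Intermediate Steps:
x = -7682 (x = -2 + 160*(-48) = -2 - 7680 = -7682)
1/(-17693 + x) = 1/(-17693 - 7682) = 1/(-25375) = -1/25375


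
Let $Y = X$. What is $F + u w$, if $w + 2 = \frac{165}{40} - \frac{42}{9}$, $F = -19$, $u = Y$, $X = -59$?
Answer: $\frac{3143}{24} \approx 130.96$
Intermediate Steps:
$Y = -59$
$u = -59$
$w = - \frac{61}{24}$ ($w = -2 + \left(\frac{165}{40} - \frac{42}{9}\right) = -2 + \left(165 \cdot \frac{1}{40} - \frac{14}{3}\right) = -2 + \left(\frac{33}{8} - \frac{14}{3}\right) = -2 - \frac{13}{24} = - \frac{61}{24} \approx -2.5417$)
$F + u w = -19 - - \frac{3599}{24} = -19 + \frac{3599}{24} = \frac{3143}{24}$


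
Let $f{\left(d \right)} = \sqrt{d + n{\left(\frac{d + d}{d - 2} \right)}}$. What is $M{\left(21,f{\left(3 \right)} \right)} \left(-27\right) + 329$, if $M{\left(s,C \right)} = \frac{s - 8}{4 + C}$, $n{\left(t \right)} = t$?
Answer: $\frac{1952}{7} \approx 278.86$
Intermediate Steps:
$f{\left(d \right)} = \sqrt{d + \frac{2 d}{-2 + d}}$ ($f{\left(d \right)} = \sqrt{d + \frac{d + d}{d - 2}} = \sqrt{d + \frac{2 d}{-2 + d}}$)
$M{\left(s,C \right)} = \frac{-8 + s}{4 + C}$
$M{\left(21,f{\left(3 \right)} \right)} \left(-27\right) + 329 = \frac{-8 + 21}{4 + \sqrt{\frac{3^{2}}{-2 + 3}}} \left(-27\right) + 329 = \frac{1}{4 + \sqrt{\frac{9}{1}}} \cdot 13 \left(-27\right) + 329 = \frac{1}{4 + \sqrt{9 \cdot 1}} \cdot 13 \left(-27\right) + 329 = \frac{1}{4 + \sqrt{9}} \cdot 13 \left(-27\right) + 329 = \frac{1}{4 + 3} \cdot 13 \left(-27\right) + 329 = \frac{1}{7} \cdot 13 \left(-27\right) + 329 = \frac{13}{7} \left(-27\right) + 329 = - \frac{351}{7} + 329 = \frac{1952}{7}$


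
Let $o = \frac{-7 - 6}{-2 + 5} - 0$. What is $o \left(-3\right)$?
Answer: $13$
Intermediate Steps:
$o = - \frac{13}{3}$ ($o = - \frac{13}{3} + 0 = - \frac{13}{3} \approx -4.3333$)
$o \left(-3\right) = \left(- \frac{13}{3}\right) \left(-3\right) = 13$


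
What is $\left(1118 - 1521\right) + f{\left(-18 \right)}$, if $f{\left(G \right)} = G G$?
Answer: $-79$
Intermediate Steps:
$f{\left(G \right)} = G^{2}$
$\left(1118 - 1521\right) + f{\left(-18 \right)} = \left(1118 - 1521\right) + \left(-18\right)^{2} = \left(1118 - 1521\right) + 324 = -403 + 324 = -79$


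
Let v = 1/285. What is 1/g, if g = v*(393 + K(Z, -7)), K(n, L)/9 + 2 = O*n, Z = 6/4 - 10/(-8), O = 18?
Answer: 190/547 ≈ 0.34735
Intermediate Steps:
v = 1/285 ≈ 0.0035088
Z = 11/4 (Z = 6*(1/4) - 10*(-1/8) = 3/2 + 5/4 = 11/4 ≈ 2.7500)
K(n, L) = -18 + 162*n (K(n, L) = -18 + 9*(18*n) = -18 + 162*n)
g = 547/190 (g = (393 + (-18 + 162*(11/4)))/285 = (393 + (-18 + 891/2))/285 = (393 + 855/2)/285 = (1/285)*(1641/2) = 547/190 ≈ 2.8789)
1/g = 1/(547/190) = 190/547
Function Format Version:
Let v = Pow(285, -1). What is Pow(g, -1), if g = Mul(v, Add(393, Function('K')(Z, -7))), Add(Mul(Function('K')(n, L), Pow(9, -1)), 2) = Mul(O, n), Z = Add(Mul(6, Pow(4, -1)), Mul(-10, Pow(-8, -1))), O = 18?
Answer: Rational(190, 547) ≈ 0.34735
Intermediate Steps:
v = Rational(1, 285) ≈ 0.0035088
Z = Rational(11, 4) (Z = Add(Mul(6, Rational(1, 4)), Mul(-10, Rational(-1, 8))) = Add(Rational(3, 2), Rational(5, 4)) = Rational(11, 4) ≈ 2.7500)
Function('K')(n, L) = Add(-18, Mul(162, n)) (Function('K')(n, L) = Add(-18, Mul(9, Mul(18, n))) = Add(-18, Mul(162, n)))
g = Rational(547, 190) (g = Mul(Rational(1, 285), Add(393, Add(-18, Mul(162, Rational(11, 4))))) = Mul(Rational(1, 285), Add(393, Add(-18, Rational(891, 2)))) = Mul(Rational(1, 285), Add(393, Rational(855, 2))) = Mul(Rational(1, 285), Rational(1641, 2)) = Rational(547, 190) ≈ 2.8789)
Pow(g, -1) = Pow(Rational(547, 190), -1) = Rational(190, 547)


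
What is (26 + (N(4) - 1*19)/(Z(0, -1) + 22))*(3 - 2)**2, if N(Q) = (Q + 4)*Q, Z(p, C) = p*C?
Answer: 585/22 ≈ 26.591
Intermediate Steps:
Z(p, C) = C*p
N(Q) = Q*(4 + Q) (N(Q) = (4 + Q)*Q = Q*(4 + Q))
(26 + (N(4) - 1*19)/(Z(0, -1) + 22))*(3 - 2)**2 = (26 + (4*(4 + 4) - 1*19)/(-1*0 + 22))*(3 - 2)**2 = (26 + (4*8 - 19)/(0 + 22))*1**2 = (26 + (32 - 19)/22)*1 = (26 + 13*(1/22))*1 = (26 + 13/22)*1 = (585/22)*1 = 585/22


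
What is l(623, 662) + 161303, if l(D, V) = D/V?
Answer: 106783209/662 ≈ 1.6130e+5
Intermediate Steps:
l(623, 662) + 161303 = 623/662 + 161303 = 106783209/662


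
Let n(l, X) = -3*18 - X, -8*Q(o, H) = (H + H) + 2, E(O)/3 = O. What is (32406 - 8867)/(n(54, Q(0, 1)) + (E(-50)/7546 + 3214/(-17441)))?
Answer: -3097962752654/7067992545 ≈ -438.31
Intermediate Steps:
E(O) = 3*O
Q(o, H) = -¼ - H/4 (Q(o, H) = -((H + H) + 2)/8 = -(2*H + 2)/8 = -(2 + 2*H)/8 = -¼ - H/4)
n(l, X) = -54 - X
(32406 - 8867)/(n(54, Q(0, 1)) + (E(-50)/7546 + 3214/(-17441))) = (32406 - 8867)/((-54 - (-¼ - ¼*1)) + ((3*(-50))/7546 + 3214/(-17441))) = 23539/((-54 - (-¼ - ¼)) + (-150*1/7546 + 3214*(-1/17441))) = 23539/((-54 - 1*(-½)) + (-75/3773 - 3214/17441)) = 23539/((-54 + ½) - 13434497/65804893) = 23539/(-107/2 - 13434497/65804893) = 23539/(-7067992545/131609786) = 23539*(-131609786/7067992545) = -3097962752654/7067992545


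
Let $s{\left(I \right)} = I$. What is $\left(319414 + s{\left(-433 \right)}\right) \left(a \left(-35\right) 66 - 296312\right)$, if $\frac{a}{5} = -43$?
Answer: $63904015578$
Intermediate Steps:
$a = -215$ ($a = 5 \left(-43\right) = -215$)
$\left(319414 + s{\left(-433 \right)}\right) \left(a \left(-35\right) 66 - 296312\right) = \left(319414 - 433\right) \left(\left(-215\right) \left(-35\right) 66 - 296312\right) = 318981 \left(7525 \cdot 66 - 296312\right) = 318981 \left(496650 - 296312\right) = 318981 \cdot 200338 = 63904015578$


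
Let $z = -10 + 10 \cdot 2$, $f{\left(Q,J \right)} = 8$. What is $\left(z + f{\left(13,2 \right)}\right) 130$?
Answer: $2340$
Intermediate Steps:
$z = 10$ ($z = -10 + 20 = 10$)
$\left(z + f{\left(13,2 \right)}\right) 130 = \left(10 + 8\right) 130 = 18 \cdot 130 = 2340$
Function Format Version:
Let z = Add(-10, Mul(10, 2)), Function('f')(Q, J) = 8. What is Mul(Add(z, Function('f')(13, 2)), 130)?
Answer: 2340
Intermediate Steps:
z = 10 (z = Add(-10, 20) = 10)
Mul(Add(z, Function('f')(13, 2)), 130) = Mul(Add(10, 8), 130) = Mul(18, 130) = 2340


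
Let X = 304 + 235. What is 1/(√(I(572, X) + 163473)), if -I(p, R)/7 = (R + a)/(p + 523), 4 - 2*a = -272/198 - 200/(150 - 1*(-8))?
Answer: 3*√1332131576812214970/1399952264254 ≈ 0.0024733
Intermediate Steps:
a = 25964/7821 (a = 2 - (-272/198 - 200/(150 - 1*(-8)))/2 = 2 - (-272*1/198 - 200/(150 + 8))/2 = 2 - (-136/99 - 200/158)/2 = 2 - (-136/99 - 200*1/158)/2 = 2 - (-136/99 - 100/79)/2 = 2 - ½*(-20644/7821) = 2 + 10322/7821 = 25964/7821 ≈ 3.3198)
X = 539
I(p, R) = -7*(25964/7821 + R)/(523 + p) (I(p, R) = -7*(R + 25964/7821)/(p + 523) = -7*(25964/7821 + R)/(523 + p))
1/(√(I(572, X) + 163473)) = 1/(√(7*(-25964 - 7821*539)/(7821*(523 + 572)) + 163473)) = 1/(√((7/7821)*(-25964 - 4215519)/1095 + 163473)) = 1/(√((7/7821)*(1/1095)*(-4241483) + 163473)) = 1/(√(-29690381/8563995 + 163473)) = 1/(√(1399952264254/8563995)) = 1/(√1332131576812214970/2854665) = 3*√1332131576812214970/1399952264254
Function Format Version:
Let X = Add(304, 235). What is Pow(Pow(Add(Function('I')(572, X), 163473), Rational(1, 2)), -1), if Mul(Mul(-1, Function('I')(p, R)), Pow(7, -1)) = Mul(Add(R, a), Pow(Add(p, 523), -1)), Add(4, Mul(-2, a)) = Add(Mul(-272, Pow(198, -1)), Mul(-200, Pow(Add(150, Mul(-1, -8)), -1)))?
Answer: Mul(Rational(3, 1399952264254), Pow(1332131576812214970, Rational(1, 2))) ≈ 0.0024733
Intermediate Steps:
a = Rational(25964, 7821) (a = Add(2, Mul(Rational(-1, 2), Add(Mul(-272, Pow(198, -1)), Mul(-200, Pow(Add(150, Mul(-1, -8)), -1))))) = Add(2, Mul(Rational(-1, 2), Add(Mul(-272, Rational(1, 198)), Mul(-200, Pow(Add(150, 8), -1))))) = Add(2, Mul(Rational(-1, 2), Add(Rational(-136, 99), Mul(-200, Pow(158, -1))))) = Add(2, Mul(Rational(-1, 2), Add(Rational(-136, 99), Mul(-200, Rational(1, 158))))) = Add(2, Mul(Rational(-1, 2), Add(Rational(-136, 99), Rational(-100, 79)))) = Add(2, Mul(Rational(-1, 2), Rational(-20644, 7821))) = Add(2, Rational(10322, 7821)) = Rational(25964, 7821) ≈ 3.3198)
X = 539
Function('I')(p, R) = Mul(-7, Pow(Add(523, p), -1), Add(Rational(25964, 7821), R)) (Function('I')(p, R) = Mul(-7, Mul(Add(R, Rational(25964, 7821)), Pow(Add(p, 523), -1))) = Mul(-7, Mul(Add(Rational(25964, 7821), R), Pow(Add(523, p), -1))) = Mul(-7, Mul(Pow(Add(523, p), -1), Add(Rational(25964, 7821), R))) = Mul(-7, Pow(Add(523, p), -1), Add(Rational(25964, 7821), R)))
Pow(Pow(Add(Function('I')(572, X), 163473), Rational(1, 2)), -1) = Pow(Pow(Add(Mul(Rational(7, 7821), Pow(Add(523, 572), -1), Add(-25964, Mul(-7821, 539))), 163473), Rational(1, 2)), -1) = Pow(Pow(Add(Mul(Rational(7, 7821), Pow(1095, -1), Add(-25964, -4215519)), 163473), Rational(1, 2)), -1) = Pow(Pow(Add(Mul(Rational(7, 7821), Rational(1, 1095), -4241483), 163473), Rational(1, 2)), -1) = Pow(Pow(Add(Rational(-29690381, 8563995), 163473), Rational(1, 2)), -1) = Pow(Pow(Rational(1399952264254, 8563995), Rational(1, 2)), -1) = Pow(Mul(Rational(1, 2854665), Pow(1332131576812214970, Rational(1, 2))), -1) = Mul(Rational(3, 1399952264254), Pow(1332131576812214970, Rational(1, 2)))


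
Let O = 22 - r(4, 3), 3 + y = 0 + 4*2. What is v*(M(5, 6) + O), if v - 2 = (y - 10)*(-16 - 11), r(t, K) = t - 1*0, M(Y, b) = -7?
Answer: 1507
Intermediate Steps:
r(t, K) = t (r(t, K) = t + 0 = t)
y = 5 (y = -3 + (0 + 4*2) = -3 + (0 + 8) = -3 + 8 = 5)
v = 137 (v = 2 + (5 - 10)*(-16 - 11) = 2 - 5*(-27) = 2 + 135 = 137)
O = 18 (O = 22 - 1*4 = 22 - 4 = 18)
v*(M(5, 6) + O) = 137*(-7 + 18) = 137*11 = 1507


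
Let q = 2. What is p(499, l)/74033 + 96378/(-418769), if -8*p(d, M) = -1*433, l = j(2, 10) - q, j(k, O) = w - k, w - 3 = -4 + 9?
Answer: -56899892815/248021803016 ≈ -0.22941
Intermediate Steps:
w = 8 (w = 3 + (-4 + 9) = 3 + 5 = 8)
j(k, O) = 8 - k
l = 4 (l = (8 - 1*2) - 1*2 = (8 - 2) - 2 = 6 - 2 = 4)
p(d, M) = 433/8 (p(d, M) = -(-1)*433/8 = -⅛*(-433) = 433/8)
p(499, l)/74033 + 96378/(-418769) = (433/8)/74033 + 96378/(-418769) = (433/8)*(1/74033) + 96378*(-1/418769) = 433/592264 - 96378/418769 = -56899892815/248021803016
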